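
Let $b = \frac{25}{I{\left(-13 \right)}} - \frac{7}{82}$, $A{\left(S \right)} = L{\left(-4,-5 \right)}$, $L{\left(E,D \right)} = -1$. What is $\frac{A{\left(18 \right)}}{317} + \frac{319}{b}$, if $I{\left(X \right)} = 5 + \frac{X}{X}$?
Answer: $\frac{12437627}{159134} \approx 78.158$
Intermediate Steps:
$I{\left(X \right)} = 6$ ($I{\left(X \right)} = 5 + 1 = 6$)
$A{\left(S \right)} = -1$
$b = \frac{502}{123}$ ($b = \frac{25}{6} - \frac{7}{82} = \frac{502}{123} \approx 4.0813$)
$\frac{A{\left(18 \right)}}{317} + \frac{319}{b} = - \frac{1}{317} + \frac{319}{\frac{502}{123}} = \left(-1\right) \frac{1}{317} + 319 \cdot \frac{123}{502} = - \frac{1}{317} + \frac{39237}{502} = \frac{12437627}{159134}$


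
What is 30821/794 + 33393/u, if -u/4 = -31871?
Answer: 1977849203/50611148 ≈ 39.079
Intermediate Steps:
u = 127484 (u = -4*(-31871) = 127484)
30821/794 + 33393/u = 30821/794 + 33393/127484 = 1977849203/50611148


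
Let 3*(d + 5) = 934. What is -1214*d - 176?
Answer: -1116194/3 ≈ -3.7206e+5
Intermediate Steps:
d = 919/3 (d = -5 + (1/3)*934 = -5 + 934/3 = 919/3 ≈ 306.33)
-1214*d - 176 = -1214*919/3 - 176 = -1115666/3 - 176 = -1116194/3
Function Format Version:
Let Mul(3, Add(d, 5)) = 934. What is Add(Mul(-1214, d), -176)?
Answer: Rational(-1116194, 3) ≈ -3.7206e+5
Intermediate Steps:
d = Rational(919, 3) (d = Add(-5, Mul(Rational(1, 3), 934)) = Add(-5, Rational(934, 3)) = Rational(919, 3) ≈ 306.33)
Add(Mul(-1214, d), -176) = Add(Mul(-1214, Rational(919, 3)), -176) = Add(Rational(-1115666, 3), -176) = Rational(-1116194, 3)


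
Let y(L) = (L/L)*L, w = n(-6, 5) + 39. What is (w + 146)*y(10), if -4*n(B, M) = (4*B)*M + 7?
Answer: 4265/2 ≈ 2132.5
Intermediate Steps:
n(B, M) = -7/4 - B*M (n(B, M) = -((4*B)*M + 7)/4 = -(4*B*M + 7)/4 = -(7 + 4*B*M)/4 = -7/4 - B*M)
w = 269/4 (w = (-7/4 - 1*(-6)*5) + 39 = (-7/4 + 30) + 39 = 113/4 + 39 = 269/4 ≈ 67.250)
y(L) = L (y(L) = 1*L = L)
(w + 146)*y(10) = (269/4 + 146)*10 = (853/4)*10 = 4265/2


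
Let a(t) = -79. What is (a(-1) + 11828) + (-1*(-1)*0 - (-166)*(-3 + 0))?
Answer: 11251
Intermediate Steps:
(a(-1) + 11828) + (-1*(-1)*0 - (-166)*(-3 + 0)) = (-79 + 11828) + (-1*(-1)*0 - (-166)*(-3 + 0)) = 11749 + (1*0 - (-166)*(-3)) = 11749 + (0 - 83*6) = 11749 + (0 - 498) = 11749 - 498 = 11251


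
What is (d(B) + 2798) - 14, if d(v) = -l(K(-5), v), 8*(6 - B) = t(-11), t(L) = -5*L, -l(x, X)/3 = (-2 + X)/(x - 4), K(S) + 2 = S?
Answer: 245061/88 ≈ 2784.8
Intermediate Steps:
K(S) = -2 + S
l(x, X) = -3*(-2 + X)/(-4 + x) (l(x, X) = -3*(-2 + X)/(x - 4) = -3*(-2 + X)/(-4 + x))
B = -7/8 (B = 6 - (-5)*(-11)/8 = 6 - ⅛*55 = 6 - 55/8 = -7/8 ≈ -0.87500)
d(v) = 6/11 - 3*v/11 (d(v) = -3*(2 - v)/(-4 + (-2 - 5)) = -3*(2 - v)/(-4 - 7) = -3*(2 - v)/(-11) = -3*(-1)*(2 - v)/11 = -(-6/11 + 3*v/11) = 6/11 - 3*v/11)
(d(B) + 2798) - 14 = ((6/11 - 3/11*(-7/8)) + 2798) - 14 = ((6/11 + 21/88) + 2798) - 14 = (69/88 + 2798) - 14 = 246293/88 - 14 = 245061/88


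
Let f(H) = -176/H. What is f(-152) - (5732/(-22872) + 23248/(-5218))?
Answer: 1662091615/283446978 ≈ 5.8639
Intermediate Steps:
f(-152) - (5732/(-22872) + 23248/(-5218)) = -176/(-152) - (5732/(-22872) + 23248/(-5218)) = -176*(-1/152) - (5732*(-1/22872) + 23248*(-1/5218)) = 22/19 - (-1433/5718 - 11624/2609) = 22/19 - 1*(-70204729/14918262) = 22/19 + 70204729/14918262 = 1662091615/283446978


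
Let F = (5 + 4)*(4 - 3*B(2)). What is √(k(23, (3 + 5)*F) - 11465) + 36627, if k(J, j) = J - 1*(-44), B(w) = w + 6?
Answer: 36627 + I*√11398 ≈ 36627.0 + 106.76*I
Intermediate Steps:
B(w) = 6 + w
F = -180 (F = (5 + 4)*(4 - 3*(6 + 2)) = 9*(4 - 3*8) = 9*(4 - 24) = 9*(-20) = -180)
k(J, j) = 44 + J (k(J, j) = J + 44 = 44 + J)
√(k(23, (3 + 5)*F) - 11465) + 36627 = √((44 + 23) - 11465) + 36627 = √(67 - 11465) + 36627 = √(-11398) + 36627 = I*√11398 + 36627 = 36627 + I*√11398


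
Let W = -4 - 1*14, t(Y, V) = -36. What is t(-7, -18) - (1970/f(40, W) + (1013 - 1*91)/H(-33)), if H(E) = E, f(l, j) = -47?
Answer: 52508/1551 ≈ 33.854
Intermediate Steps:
W = -18 (W = -4 - 14 = -18)
t(-7, -18) - (1970/f(40, W) + (1013 - 1*91)/H(-33)) = -36 - (1970/(-47) + (1013 - 1*91)/(-33)) = -36 - (1970*(-1/47) + (1013 - 91)*(-1/33)) = -36 - (-1970/47 + 922*(-1/33)) = -36 - (-1970/47 - 922/33) = -36 - 1*(-108344/1551) = -36 + 108344/1551 = 52508/1551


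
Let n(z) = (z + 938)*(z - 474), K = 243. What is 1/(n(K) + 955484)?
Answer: 1/682673 ≈ 1.4648e-6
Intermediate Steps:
n(z) = (-474 + z)*(938 + z) (n(z) = (938 + z)*(-474 + z) = (-474 + z)*(938 + z))
1/(n(K) + 955484) = 1/((-444612 + 243² + 464*243) + 955484) = 1/((-444612 + 59049 + 112752) + 955484) = 1/(-272811 + 955484) = 1/682673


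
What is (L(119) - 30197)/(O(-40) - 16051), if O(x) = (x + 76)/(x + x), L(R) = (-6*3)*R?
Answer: 646780/321029 ≈ 2.0147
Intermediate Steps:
L(R) = -18*R
O(x) = (76 + x)/(2*x) (O(x) = (76 + x)/((2*x)) = (76 + x)*(1/(2*x)) = (76 + x)/(2*x))
(L(119) - 30197)/(O(-40) - 16051) = (-18*119 - 30197)/((1/2)*(76 - 40)/(-40) - 16051) = (-2142 - 30197)/((1/2)*(-1/40)*36 - 16051) = -32339/(-9/20 - 16051) = -32339/(-321029/20) = -32339*(-20/321029) = 646780/321029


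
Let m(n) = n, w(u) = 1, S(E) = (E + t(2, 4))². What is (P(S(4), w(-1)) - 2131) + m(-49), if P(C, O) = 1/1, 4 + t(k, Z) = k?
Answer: -2179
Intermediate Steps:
t(k, Z) = -4 + k
S(E) = (-2 + E)² (S(E) = (E + (-4 + 2))² = (E - 2)² = (-2 + E)²)
P(C, O) = 1
(P(S(4), w(-1)) - 2131) + m(-49) = (1 - 2131) - 49 = -2130 - 49 = -2179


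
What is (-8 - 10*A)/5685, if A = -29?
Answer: 94/1895 ≈ 0.049604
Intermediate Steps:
(-8 - 10*A)/5685 = (-8 - 10*(-29))/5685 = (-8 + 290)*(1/5685) = 282*(1/5685) = 94/1895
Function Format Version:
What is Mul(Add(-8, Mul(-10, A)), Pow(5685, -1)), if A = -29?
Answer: Rational(94, 1895) ≈ 0.049604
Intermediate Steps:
Mul(Add(-8, Mul(-10, A)), Pow(5685, -1)) = Mul(Add(-8, Mul(-10, -29)), Pow(5685, -1)) = Mul(Add(-8, 290), Rational(1, 5685)) = Mul(282, Rational(1, 5685)) = Rational(94, 1895)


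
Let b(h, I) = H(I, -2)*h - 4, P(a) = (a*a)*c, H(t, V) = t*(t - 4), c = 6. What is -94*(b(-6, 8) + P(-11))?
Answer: -49820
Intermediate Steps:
H(t, V) = t*(-4 + t)
P(a) = 6*a² (P(a) = (a*a)*6 = a²*6 = 6*a²)
b(h, I) = -4 + I*h*(-4 + I) (b(h, I) = (I*(-4 + I))*h - 4 = I*h*(-4 + I) - 4 = -4 + I*h*(-4 + I))
-94*(b(-6, 8) + P(-11)) = -94*((-4 + 8*(-6)*(-4 + 8)) + 6*(-11)²) = -94*((-4 + 8*(-6)*4) + 6*121) = -94*((-4 - 192) + 726) = -94*(-196 + 726) = -94*530 = -49820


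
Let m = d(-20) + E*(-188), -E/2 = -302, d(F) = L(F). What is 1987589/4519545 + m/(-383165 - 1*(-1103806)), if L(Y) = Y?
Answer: 919044359809/3256969428345 ≈ 0.28218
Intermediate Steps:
d(F) = F
E = 604 (E = -2*(-302) = 604)
m = -113572 (m = -20 + 604*(-188) = -20 - 113552 = -113572)
1987589/4519545 + m/(-383165 - 1*(-1103806)) = 1987589/4519545 - 113572/(-383165 - 1*(-1103806)) = 1987589*(1/4519545) - 113572/(-383165 + 1103806) = 1987589/4519545 - 113572/720641 = 919044359809/3256969428345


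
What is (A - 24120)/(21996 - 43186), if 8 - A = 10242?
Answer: 17177/10595 ≈ 1.6212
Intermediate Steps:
A = -10234 (A = 8 - 1*10242 = 8 - 10242 = -10234)
(A - 24120)/(21996 - 43186) = (-10234 - 24120)/(21996 - 43186) = -34354/(-21190) = -34354*(-1/21190) = 17177/10595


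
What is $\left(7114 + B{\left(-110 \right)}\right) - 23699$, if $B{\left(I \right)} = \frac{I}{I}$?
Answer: $-16584$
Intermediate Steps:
$B{\left(I \right)} = 1$
$\left(7114 + B{\left(-110 \right)}\right) - 23699 = \left(7114 + 1\right) - 23699 = 7115 - 23699 = -16584$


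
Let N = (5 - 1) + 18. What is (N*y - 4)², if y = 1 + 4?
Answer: 11236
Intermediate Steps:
y = 5
N = 22 (N = 4 + 18 = 22)
(N*y - 4)² = (22*5 - 4)² = (110 - 4)² = 106² = 11236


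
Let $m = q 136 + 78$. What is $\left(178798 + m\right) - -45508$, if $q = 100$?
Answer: $237984$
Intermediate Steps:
$m = 13678$ ($m = 100 \cdot 136 + 78 = 13600 + 78 = 13678$)
$\left(178798 + m\right) - -45508 = \left(178798 + 13678\right) - -45508 = 192476 + \left(-54774 + 100282\right) = 192476 + 45508 = 237984$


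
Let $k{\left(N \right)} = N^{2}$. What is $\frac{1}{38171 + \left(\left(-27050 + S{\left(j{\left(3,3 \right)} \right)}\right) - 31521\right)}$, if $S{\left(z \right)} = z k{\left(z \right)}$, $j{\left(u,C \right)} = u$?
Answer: $- \frac{1}{20373} \approx -4.9085 \cdot 10^{-5}$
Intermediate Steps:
$S{\left(z \right)} = z^{3}$ ($S{\left(z \right)} = z z^{2} = z^{3}$)
$\frac{1}{38171 + \left(\left(-27050 + S{\left(j{\left(3,3 \right)} \right)}\right) - 31521\right)} = \frac{1}{38171 - \left(58571 - 27\right)} = \frac{1}{38171 + \left(\left(-27050 + 27\right) - 31521\right)} = \frac{1}{38171 - 58544} = \frac{1}{-20373} = - \frac{1}{20373}$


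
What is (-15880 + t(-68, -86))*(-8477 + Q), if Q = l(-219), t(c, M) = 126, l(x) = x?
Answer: 136996784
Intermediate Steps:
Q = -219
(-15880 + t(-68, -86))*(-8477 + Q) = (-15880 + 126)*(-8477 - 219) = -15754*(-8696) = 136996784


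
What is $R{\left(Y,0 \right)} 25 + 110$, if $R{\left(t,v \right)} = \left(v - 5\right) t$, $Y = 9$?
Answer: $-1015$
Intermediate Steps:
$R{\left(t,v \right)} = t \left(-5 + v\right)$ ($R{\left(t,v \right)} = \left(-5 + v\right) t = t \left(-5 + v\right)$)
$R{\left(Y,0 \right)} 25 + 110 = 9 \left(-5 + 0\right) 25 + 110 = 9 \left(-5\right) 25 + 110 = \left(-45\right) 25 + 110 = -1125 + 110 = -1015$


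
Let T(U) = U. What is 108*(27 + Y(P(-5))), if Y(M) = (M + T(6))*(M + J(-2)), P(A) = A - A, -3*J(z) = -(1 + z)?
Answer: 2700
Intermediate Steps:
J(z) = ⅓ + z/3 (J(z) = -(-1)*(1 + z)/3 = -(-1 - z)/3 = ⅓ + z/3)
P(A) = 0
Y(M) = (6 + M)*(-⅓ + M) (Y(M) = (M + 6)*(M + (⅓ + (⅓)*(-2))) = (6 + M)*(M + (⅓ - ⅔)) = (6 + M)*(M - ⅓) = (6 + M)*(-⅓ + M))
108*(27 + Y(P(-5))) = 108*(27 + (-2 + 0² + (17/3)*0)) = 108*(27 + (-2 + 0 + 0)) = 108*(27 - 2) = 108*25 = 2700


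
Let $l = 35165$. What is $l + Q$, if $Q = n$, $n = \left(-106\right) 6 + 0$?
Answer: $34529$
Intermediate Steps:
$n = -636$ ($n = -636 + 0 = -636$)
$Q = -636$
$l + Q = 35165 - 636 = 34529$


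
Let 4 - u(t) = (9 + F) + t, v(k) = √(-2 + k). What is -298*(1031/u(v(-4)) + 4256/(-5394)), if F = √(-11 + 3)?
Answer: 298*(-2791247*I + 2128*√6 + 4256*√2)/(2697*(√6 - 5*I + 2*√2)) ≈ 29299.0 - 30679.0*I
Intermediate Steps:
F = 2*I*√2 (F = √(-8) = 2*I*√2 ≈ 2.8284*I)
u(t) = -5 - t - 2*I*√2 (u(t) = 4 - ((9 + 2*I*√2) + t) = 4 - (9 + t + 2*I*√2) = 4 + (-9 - t - 2*I*√2) = -5 - t - 2*I*√2)
-298*(1031/u(v(-4)) + 4256/(-5394)) = -298*(1031/(-5 - √(-2 - 4) - 2*I*√2) + 4256/(-5394)) = -298*(1031/(-5 - √(-6) - 2*I*√2) + 4256*(-1/5394)) = -298*(1031/(-5 - I*√6 - 2*I*√2) - 2128/2697) = -298*(-2128/2697 + 1031/(-5 - I*√6 - 2*I*√2)) = 634144/2697 - 307238/(-5 - I*√6 - 2*I*√2)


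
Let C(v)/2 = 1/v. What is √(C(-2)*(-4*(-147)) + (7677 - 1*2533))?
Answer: 2*√1139 ≈ 67.498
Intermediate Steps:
C(v) = 2/v
√(C(-2)*(-4*(-147)) + (7677 - 1*2533)) = √((2/(-2))*(-4*(-147)) + (7677 - 1*2533)) = √((2*(-½))*588 + (7677 - 2533)) = √(-1*588 + 5144) = √(-588 + 5144) = √4556 = 2*√1139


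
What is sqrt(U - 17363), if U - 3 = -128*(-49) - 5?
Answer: I*sqrt(11093) ≈ 105.32*I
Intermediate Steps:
U = 6270 (U = 3 + (-128*(-49) - 5) = 3 + (6272 - 5) = 3 + 6267 = 6270)
sqrt(U - 17363) = sqrt(6270 - 17363) = sqrt(-11093) = I*sqrt(11093)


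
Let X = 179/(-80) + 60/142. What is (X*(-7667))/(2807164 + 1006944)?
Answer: 79039103/21664133440 ≈ 0.0036484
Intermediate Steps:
X = -10309/5680 (X = 179*(-1/80) + 60*(1/142) = -179/80 + 30/71 = -10309/5680 ≈ -1.8150)
(X*(-7667))/(2807164 + 1006944) = (-10309/5680*(-7667))/(2807164 + 1006944) = (79039103/5680)/3814108 = (79039103/5680)*(1/3814108) = 79039103/21664133440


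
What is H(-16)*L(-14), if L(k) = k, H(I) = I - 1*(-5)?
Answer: 154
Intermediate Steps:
H(I) = 5 + I (H(I) = I + 5 = 5 + I)
H(-16)*L(-14) = (5 - 16)*(-14) = -11*(-14) = 154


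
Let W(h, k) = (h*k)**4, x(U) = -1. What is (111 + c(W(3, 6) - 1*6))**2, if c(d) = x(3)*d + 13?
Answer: 10992683716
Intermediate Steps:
W(h, k) = h**4*k**4
c(d) = 13 - d (c(d) = -d + 13 = 13 - d)
(111 + c(W(3, 6) - 1*6))**2 = (111 + (13 - (3**4*6**4 - 1*6)))**2 = (111 + (13 - (81*1296 - 6)))**2 = (111 + (13 - (104976 - 6)))**2 = (111 + (13 - 1*104970))**2 = (111 + (13 - 104970))**2 = (111 - 104957)**2 = (-104846)**2 = 10992683716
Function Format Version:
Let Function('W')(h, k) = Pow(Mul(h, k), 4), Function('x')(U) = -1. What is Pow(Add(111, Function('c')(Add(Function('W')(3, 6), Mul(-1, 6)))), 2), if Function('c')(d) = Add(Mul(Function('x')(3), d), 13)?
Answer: 10992683716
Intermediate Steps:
Function('W')(h, k) = Mul(Pow(h, 4), Pow(k, 4))
Function('c')(d) = Add(13, Mul(-1, d)) (Function('c')(d) = Add(Mul(-1, d), 13) = Add(13, Mul(-1, d)))
Pow(Add(111, Function('c')(Add(Function('W')(3, 6), Mul(-1, 6)))), 2) = Pow(Add(111, Add(13, Mul(-1, Add(Mul(Pow(3, 4), Pow(6, 4)), Mul(-1, 6))))), 2) = Pow(Add(111, Add(13, Mul(-1, Add(Mul(81, 1296), -6)))), 2) = Pow(Add(111, Add(13, Mul(-1, Add(104976, -6)))), 2) = Pow(Add(111, Add(13, Mul(-1, 104970))), 2) = Pow(Add(111, Add(13, -104970)), 2) = Pow(Add(111, -104957), 2) = Pow(-104846, 2) = 10992683716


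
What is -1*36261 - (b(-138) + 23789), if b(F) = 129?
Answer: -60179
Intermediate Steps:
-1*36261 - (b(-138) + 23789) = -1*36261 - (129 + 23789) = -36261 - 1*23918 = -36261 - 23918 = -60179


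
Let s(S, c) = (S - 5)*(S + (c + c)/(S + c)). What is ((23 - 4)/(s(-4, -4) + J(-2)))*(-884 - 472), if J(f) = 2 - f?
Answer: -25764/31 ≈ -831.10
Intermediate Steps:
s(S, c) = (-5 + S)*(S + 2*c/(S + c)) (s(S, c) = (-5 + S)*(S + (2*c)/(S + c)) = (-5 + S)*(S + 2*c/(S + c)))
((23 - 4)/(s(-4, -4) + J(-2)))*(-884 - 472) = ((23 - 4)/(((-4)³ - 10*(-4) - 5*(-4)² - 4*(-4)² - 3*(-4)*(-4))/(-4 - 4) + (2 - 1*(-2))))*(-884 - 472) = (19/((-64 + 40 - 5*16 - 4*16 - 48)/(-8) + (2 + 2)))*(-1356) = (19/(-(-64 + 40 - 80 - 64 - 48)/8 + 4))*(-1356) = (19/(-⅛*(-216) + 4))*(-1356) = (19/(27 + 4))*(-1356) = (19/31)*(-1356) = -25764/31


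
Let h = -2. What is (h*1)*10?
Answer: -20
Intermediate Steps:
(h*1)*10 = -2*1*10 = -2*10 = -20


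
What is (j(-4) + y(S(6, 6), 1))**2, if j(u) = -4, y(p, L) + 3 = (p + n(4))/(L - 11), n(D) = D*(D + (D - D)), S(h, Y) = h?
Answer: 2116/25 ≈ 84.640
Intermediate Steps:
n(D) = D**2 (n(D) = D*(D + 0) = D*D = D**2)
y(p, L) = -3 + (16 + p)/(-11 + L) (y(p, L) = -3 + (p + 4**2)/(L - 11) = -3 + (p + 16)/(-11 + L) = -3 + (16 + p)/(-11 + L))
(j(-4) + y(S(6, 6), 1))**2 = (-4 + (49 + 6 - 3*1)/(-11 + 1))**2 = (-4 + (49 + 6 - 3)/(-10))**2 = (-4 - 1/10*52)**2 = (-4 - 26/5)**2 = (-46/5)**2 = 2116/25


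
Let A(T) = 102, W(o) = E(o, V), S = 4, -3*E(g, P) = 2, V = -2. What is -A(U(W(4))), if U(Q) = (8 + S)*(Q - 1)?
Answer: -102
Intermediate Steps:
E(g, P) = -⅔ (E(g, P) = -⅓*2 = -⅔)
W(o) = -⅔
U(Q) = -12 + 12*Q (U(Q) = (8 + 4)*(Q - 1) = 12*(-1 + Q) = -12 + 12*Q)
-A(U(W(4))) = -1*102 = -102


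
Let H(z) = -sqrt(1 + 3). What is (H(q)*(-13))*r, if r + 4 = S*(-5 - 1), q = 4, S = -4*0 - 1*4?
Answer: 520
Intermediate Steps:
S = -4 (S = 0 - 4 = -4)
H(z) = -2 (H(z) = -sqrt(4) = -1*2 = -2)
r = 20 (r = -4 - 4*(-5 - 1) = -4 - 4*(-6) = -4 + 24 = 20)
(H(q)*(-13))*r = -2*(-13)*20 = 26*20 = 520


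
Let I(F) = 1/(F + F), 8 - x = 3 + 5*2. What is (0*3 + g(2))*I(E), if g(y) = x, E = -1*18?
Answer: 5/36 ≈ 0.13889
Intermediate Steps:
E = -18
x = -5 (x = 8 - (3 + 5*2) = 8 - (3 + 10) = 8 - 1*13 = 8 - 13 = -5)
g(y) = -5
I(F) = 1/(2*F)
(0*3 + g(2))*I(E) = (0*3 - 5)*((½)/(-18)) = (0 - 5)*((½)*(-1/18)) = -5*(-1/36) = 5/36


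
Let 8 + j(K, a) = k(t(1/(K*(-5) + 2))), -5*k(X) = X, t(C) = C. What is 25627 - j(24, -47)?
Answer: 15124649/590 ≈ 25635.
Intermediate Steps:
k(X) = -X/5
j(K, a) = -8 - 1/(5*(2 - 5*K)) (j(K, a) = -8 - 1/(5*(K*(-5) + 2)) = -8 - 1/(5*(-5*K + 2)) = -8 - 1/(5*(2 - 5*K)))
25627 - j(24, -47) = 25627 - (81 - 200*24)/(5*(-2 + 5*24)) = 25627 - (81 - 4800)/(5*(-2 + 120)) = 25627 - (-4719)/(5*118) = 25627 - 1*(-4719/590) = 25627 + 4719/590 = 15124649/590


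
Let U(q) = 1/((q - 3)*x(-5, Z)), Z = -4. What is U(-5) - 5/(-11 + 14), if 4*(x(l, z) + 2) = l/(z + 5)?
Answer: -127/78 ≈ -1.6282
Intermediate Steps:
x(l, z) = -2 + l/(4*(5 + z)) (x(l, z) = -2 + (l/(z + 5))/4 = -2 + (l/(5 + z))/4 = -2 + l/(4*(5 + z)))
U(q) = -4/(13*(-3 + q)) (U(q) = 1/((q - 3)*(((-40 - 5 - 8*(-4))/(4*(5 - 4))))) = 1/((-3 + q)*(((¼)*(-40 - 5 + 32)/1))) = 1/((-3 + q)*(((¼)*1*(-13)))) = 1/((-3 + q)*(-13/4)) = -4/13/(-3 + q) = -4/(13*(-3 + q)))
U(-5) - 5/(-11 + 14) = -4/(-39 + 13*(-5)) - 5/(-11 + 14) = -4/(-39 - 65) - 5/3 = -4/(-104) + (⅓)*(-5) = -4*(-1/104) - 5/3 = 1/26 - 5/3 = -127/78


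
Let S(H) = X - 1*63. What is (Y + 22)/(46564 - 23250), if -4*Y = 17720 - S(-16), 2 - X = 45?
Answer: -8869/46628 ≈ -0.19021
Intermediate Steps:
X = -43 (X = 2 - 1*45 = 2 - 45 = -43)
S(H) = -106 (S(H) = -43 - 1*63 = -43 - 63 = -106)
Y = -8913/2 (Y = -(17720 - 1*(-106))/4 = -(17720 + 106)/4 = -¼*17826 = -8913/2 ≈ -4456.5)
(Y + 22)/(46564 - 23250) = (-8913/2 + 22)/(46564 - 23250) = -8869/2/23314 = -8869/2*1/23314 = -8869/46628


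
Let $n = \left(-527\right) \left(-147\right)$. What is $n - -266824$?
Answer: $344293$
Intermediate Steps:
$n = 77469$
$n - -266824 = 77469 - -266824 = 77469 + 266824 = 344293$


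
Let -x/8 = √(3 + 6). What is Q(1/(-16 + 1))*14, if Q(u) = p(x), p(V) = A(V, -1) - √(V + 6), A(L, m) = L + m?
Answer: -350 - 42*I*√2 ≈ -350.0 - 59.397*I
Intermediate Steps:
x = -24 (x = -8*√(3 + 6) = -8*√9 = -8*3 = -24)
p(V) = -1 + V - √(6 + V) (p(V) = (V - 1) - √(V + 6) = (-1 + V) - √(6 + V) = -1 + V - √(6 + V))
Q(u) = -25 - 3*I*√2 (Q(u) = -1 - 24 - √(6 - 24) = -1 - 24 - √(-18) = -1 - 24 - 3*I*√2 = -25 - 3*I*√2)
Q(1/(-16 + 1))*14 = (-25 - 3*I*√2)*14 = -350 - 42*I*√2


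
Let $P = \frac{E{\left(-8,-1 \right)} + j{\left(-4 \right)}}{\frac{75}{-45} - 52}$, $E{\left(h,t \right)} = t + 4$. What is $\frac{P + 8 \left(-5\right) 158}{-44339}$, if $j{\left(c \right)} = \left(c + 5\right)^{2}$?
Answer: $\frac{1017532}{7138579} \approx 0.14254$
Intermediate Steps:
$j{\left(c \right)} = \left(5 + c\right)^{2}$
$E{\left(h,t \right)} = 4 + t$
$P = - \frac{12}{161}$ ($P = \frac{\left(4 - 1\right) + \left(5 - 4\right)^{2}}{\frac{75}{-45} - 52} = \frac{3 + 1^{2}}{75 \left(- \frac{1}{45}\right) - 52} = \frac{3 + 1}{- \frac{5}{3} - 52} = \frac{4}{- \frac{161}{3}} = 4 \left(- \frac{3}{161}\right) = - \frac{12}{161} \approx -0.074534$)
$\frac{P + 8 \left(-5\right) 158}{-44339} = \frac{- \frac{12}{161} + 8 \left(-5\right) 158}{-44339} = \left(- \frac{12}{161} - 6320\right) \left(- \frac{1}{44339}\right) = \left(- \frac{1017532}{161}\right) \left(- \frac{1}{44339}\right) = \frac{1017532}{7138579}$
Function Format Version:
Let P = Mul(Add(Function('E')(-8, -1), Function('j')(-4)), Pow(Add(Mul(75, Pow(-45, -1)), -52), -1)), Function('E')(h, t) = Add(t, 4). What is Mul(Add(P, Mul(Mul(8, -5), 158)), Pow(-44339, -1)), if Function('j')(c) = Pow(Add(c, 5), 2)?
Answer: Rational(1017532, 7138579) ≈ 0.14254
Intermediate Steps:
Function('j')(c) = Pow(Add(5, c), 2)
Function('E')(h, t) = Add(4, t)
P = Rational(-12, 161) (P = Mul(Add(Add(4, -1), Pow(Add(5, -4), 2)), Pow(Add(Mul(75, Pow(-45, -1)), -52), -1)) = Mul(Add(3, Pow(1, 2)), Pow(Add(Mul(75, Rational(-1, 45)), -52), -1)) = Mul(Add(3, 1), Pow(Add(Rational(-5, 3), -52), -1)) = Mul(4, Pow(Rational(-161, 3), -1)) = Mul(4, Rational(-3, 161)) = Rational(-12, 161) ≈ -0.074534)
Mul(Add(P, Mul(Mul(8, -5), 158)), Pow(-44339, -1)) = Mul(Add(Rational(-12, 161), Mul(Mul(8, -5), 158)), Pow(-44339, -1)) = Mul(Add(Rational(-12, 161), Mul(-40, 158)), Rational(-1, 44339)) = Mul(Add(Rational(-12, 161), -6320), Rational(-1, 44339)) = Mul(Rational(-1017532, 161), Rational(-1, 44339)) = Rational(1017532, 7138579)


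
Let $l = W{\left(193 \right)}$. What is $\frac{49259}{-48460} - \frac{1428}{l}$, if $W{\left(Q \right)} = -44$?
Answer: $\frac{16758371}{533060} \approx 31.438$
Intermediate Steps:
$l = -44$
$\frac{49259}{-48460} - \frac{1428}{l} = \frac{49259}{-48460} - \frac{1428}{-44} = 49259 \left(- \frac{1}{48460}\right) - - \frac{357}{11} = - \frac{49259}{48460} + \frac{357}{11} = \frac{16758371}{533060}$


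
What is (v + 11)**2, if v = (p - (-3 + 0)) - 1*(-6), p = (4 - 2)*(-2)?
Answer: 256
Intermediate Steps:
p = -4 (p = 2*(-2) = -4)
v = 5 (v = (-4 - (-3 + 0)) - 1*(-6) = (-4 - 1*(-3)) + 6 = (-4 + 3) + 6 = -1 + 6 = 5)
(v + 11)**2 = (5 + 11)**2 = 16**2 = 256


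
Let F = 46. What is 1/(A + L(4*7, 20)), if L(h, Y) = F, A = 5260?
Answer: 1/5306 ≈ 0.00018847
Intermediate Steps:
L(h, Y) = 46
1/(A + L(4*7, 20)) = 1/(5260 + 46) = 1/5306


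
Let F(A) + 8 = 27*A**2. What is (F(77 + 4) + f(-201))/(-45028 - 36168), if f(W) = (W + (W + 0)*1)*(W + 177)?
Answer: -186787/81196 ≈ -2.3004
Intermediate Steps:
f(W) = 2*W*(177 + W) (f(W) = (W + W*1)*(177 + W) = (W + W)*(177 + W) = (2*W)*(177 + W) = 2*W*(177 + W))
F(A) = -8 + 27*A**2
(F(77 + 4) + f(-201))/(-45028 - 36168) = ((-8 + 27*(77 + 4)**2) + 2*(-201)*(177 - 201))/(-45028 - 36168) = ((-8 + 27*81**2) + 2*(-201)*(-24))/(-81196) = ((-8 + 27*6561) + 9648)*(-1/81196) = ((-8 + 177147) + 9648)*(-1/81196) = (177139 + 9648)*(-1/81196) = 186787*(-1/81196) = -186787/81196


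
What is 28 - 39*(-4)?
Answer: 184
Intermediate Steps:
28 - 39*(-4) = 28 + 156 = 184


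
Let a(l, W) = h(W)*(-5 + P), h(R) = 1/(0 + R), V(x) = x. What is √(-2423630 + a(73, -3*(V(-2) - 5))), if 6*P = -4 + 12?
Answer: I*√1068820907/21 ≈ 1556.8*I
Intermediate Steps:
h(R) = 1/R
P = 4/3 (P = (-4 + 12)/6 = (⅙)*8 = 4/3 ≈ 1.3333)
a(l, W) = -11/(3*W) (a(l, W) = (-5 + 4/3)/W = -11/3/W = -11/(3*W))
√(-2423630 + a(73, -3*(V(-2) - 5))) = √(-2423630 - 11*(-1/(3*(-2 - 5)))/3) = √(-2423630 - 11/(3*((-3*(-7))))) = √(-2423630 - 11/3/21) = √(-2423630 - 11/3*1/21) = √(-2423630 - 11/63) = √(-152688701/63) = I*√1068820907/21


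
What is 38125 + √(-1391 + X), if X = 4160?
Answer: 38125 + √2769 ≈ 38178.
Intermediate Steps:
38125 + √(-1391 + X) = 38125 + √(-1391 + 4160) = 38125 + √2769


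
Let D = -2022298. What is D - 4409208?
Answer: -6431506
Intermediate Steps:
D - 4409208 = -2022298 - 4409208 = -6431506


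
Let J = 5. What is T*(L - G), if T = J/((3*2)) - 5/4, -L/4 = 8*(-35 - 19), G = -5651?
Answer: -36895/12 ≈ -3074.6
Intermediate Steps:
L = 1728 (L = -32*(-35 - 19) = -32*(-54) = -4*(-432) = 1728)
T = -5/12 (T = 5/((3*2)) - 5/4 = 5/6 - 5*1/4 = 5*(1/6) - 5/4 = 5/6 - 5/4 = -5/12 ≈ -0.41667)
T*(L - G) = -5*(1728 - 1*(-5651))/12 = -5*(1728 + 5651)/12 = -5/12*7379 = -36895/12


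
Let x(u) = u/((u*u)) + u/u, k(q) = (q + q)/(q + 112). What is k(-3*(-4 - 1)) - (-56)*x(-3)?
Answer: 14314/381 ≈ 37.570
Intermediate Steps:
k(q) = 2*q/(112 + q) (k(q) = (2*q)/(112 + q) = 2*q/(112 + q))
x(u) = 1 + 1/u (x(u) = u/(u²) + 1 = u/u² + 1 = 1/u + 1 = 1 + 1/u)
k(-3*(-4 - 1)) - (-56)*x(-3) = 2*(-3*(-4 - 1))/(112 - 3*(-4 - 1)) - (-56)*(1 - 3)/(-3) = 2*(-3*(-5))/(112 - 3*(-5)) - (-56)*(-⅓*(-2)) = 2*15/(112 + 15) - (-56)*2/3 = 2*15/127 - 1*(-112/3) = 2*15*(1/127) + 112/3 = 30/127 + 112/3 = 14314/381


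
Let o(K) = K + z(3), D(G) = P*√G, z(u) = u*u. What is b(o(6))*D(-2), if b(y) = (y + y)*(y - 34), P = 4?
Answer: -2280*I*√2 ≈ -3224.4*I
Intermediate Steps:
z(u) = u²
D(G) = 4*√G
o(K) = 9 + K (o(K) = K + 3² = K + 9 = 9 + K)
b(y) = 2*y*(-34 + y) (b(y) = (2*y)*(-34 + y) = 2*y*(-34 + y))
b(o(6))*D(-2) = (2*(9 + 6)*(-34 + (9 + 6)))*(4*√(-2)) = (2*15*(-34 + 15))*(4*(I*√2)) = (2*15*(-19))*(4*I*√2) = -2280*I*√2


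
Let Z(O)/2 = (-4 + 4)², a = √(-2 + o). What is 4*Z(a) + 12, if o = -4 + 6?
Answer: 12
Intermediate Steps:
o = 2
a = 0 (a = √(-2 + 2) = √0 = 0)
Z(O) = 0 (Z(O) = 2*(-4 + 4)² = 2*0² = 2*0 = 0)
4*Z(a) + 12 = 4*0 + 12 = 0 + 12 = 12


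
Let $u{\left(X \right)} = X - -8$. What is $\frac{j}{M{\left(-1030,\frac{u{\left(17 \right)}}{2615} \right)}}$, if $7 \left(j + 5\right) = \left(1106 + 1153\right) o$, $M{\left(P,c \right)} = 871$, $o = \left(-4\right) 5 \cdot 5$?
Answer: $- \frac{225935}{6097} \approx -37.057$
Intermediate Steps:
$u{\left(X \right)} = 8 + X$ ($u{\left(X \right)} = X + 8 = 8 + X$)
$o = -100$ ($o = \left(-20\right) 5 = -100$)
$j = - \frac{225935}{7}$ ($j = -5 + \frac{\left(1106 + 1153\right) \left(-100\right)}{7} = -5 + \frac{2259 \left(-100\right)}{7} = -5 + \frac{1}{7} \left(-225900\right) = -5 - \frac{225900}{7} = - \frac{225935}{7} \approx -32276.0$)
$\frac{j}{M{\left(-1030,\frac{u{\left(17 \right)}}{2615} \right)}} = - \frac{225935}{7 \cdot 871} = \left(- \frac{225935}{7}\right) \frac{1}{871} = - \frac{225935}{6097}$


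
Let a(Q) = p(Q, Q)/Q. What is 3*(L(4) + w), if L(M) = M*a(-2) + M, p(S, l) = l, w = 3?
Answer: 33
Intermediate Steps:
a(Q) = 1 (a(Q) = Q/Q = 1)
L(M) = 2*M (L(M) = M*1 + M = M + M = 2*M)
3*(L(4) + w) = 3*(2*4 + 3) = 3*(8 + 3) = 3*11 = 33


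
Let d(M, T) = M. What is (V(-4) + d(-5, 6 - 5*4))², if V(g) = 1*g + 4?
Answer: 25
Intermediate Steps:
V(g) = 4 + g (V(g) = g + 4 = 4 + g)
(V(-4) + d(-5, 6 - 5*4))² = ((4 - 4) - 5)² = (0 - 5)² = (-5)² = 25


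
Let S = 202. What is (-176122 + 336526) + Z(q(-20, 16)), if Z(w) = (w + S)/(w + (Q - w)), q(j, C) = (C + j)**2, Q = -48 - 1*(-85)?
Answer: 5935166/37 ≈ 1.6041e+5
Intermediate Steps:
Q = 37 (Q = -48 + 85 = 37)
Z(w) = 202/37 + w/37 (Z(w) = (w + 202)/(w + (37 - w)) = (202 + w)/37 = (202 + w)*(1/37) = 202/37 + w/37)
(-176122 + 336526) + Z(q(-20, 16)) = (-176122 + 336526) + (202/37 + (16 - 20)**2/37) = 160404 + (202/37 + (1/37)*(-4)**2) = 160404 + (202/37 + (1/37)*16) = 160404 + (202/37 + 16/37) = 160404 + 218/37 = 5935166/37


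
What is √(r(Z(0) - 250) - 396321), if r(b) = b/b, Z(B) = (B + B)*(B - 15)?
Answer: 4*I*√24770 ≈ 629.54*I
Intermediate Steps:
Z(B) = 2*B*(-15 + B) (Z(B) = (2*B)*(-15 + B) = 2*B*(-15 + B))
r(b) = 1
√(r(Z(0) - 250) - 396321) = √(1 - 396321) = √(-396320) = 4*I*√24770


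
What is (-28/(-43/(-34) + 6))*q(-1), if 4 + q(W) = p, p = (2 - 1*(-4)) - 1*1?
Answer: -952/247 ≈ -3.8543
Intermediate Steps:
p = 5 (p = (2 + 4) - 1 = 6 - 1 = 5)
q(W) = 1 (q(W) = -4 + 5 = 1)
(-28/(-43/(-34) + 6))*q(-1) = (-28/(-43/(-34) + 6))*1 = (-28/(-43*(-1/34) + 6))*1 = (-28/(43/34 + 6))*1 = (-28/(247/34))*1 = ((34/247)*(-28))*1 = -952/247*1 = -952/247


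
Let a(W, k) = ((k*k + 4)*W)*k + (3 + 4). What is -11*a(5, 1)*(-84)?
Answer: 29568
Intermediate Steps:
a(W, k) = 7 + W*k*(4 + k**2) (a(W, k) = ((k**2 + 4)*W)*k + 7 = ((4 + k**2)*W)*k + 7 = (W*(4 + k**2))*k + 7 = W*k*(4 + k**2) + 7 = 7 + W*k*(4 + k**2))
-11*a(5, 1)*(-84) = -11*(7 + 5*1**3 + 4*5*1)*(-84) = -11*(7 + 5*1 + 20)*(-84) = -11*(7 + 5 + 20)*(-84) = -11*32*(-84) = -352*(-84) = 29568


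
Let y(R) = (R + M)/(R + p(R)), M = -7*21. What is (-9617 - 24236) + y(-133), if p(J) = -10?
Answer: -4840699/143 ≈ -33851.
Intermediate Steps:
M = -147
y(R) = (-147 + R)/(-10 + R) (y(R) = (R - 147)/(R - 10) = (-147 + R)/(-10 + R))
(-9617 - 24236) + y(-133) = (-9617 - 24236) + (-147 - 133)/(-10 - 133) = -33853 - 280/(-143) = -33853 - 1/143*(-280) = -33853 + 280/143 = -4840699/143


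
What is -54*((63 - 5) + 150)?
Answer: -11232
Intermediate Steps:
-54*((63 - 5) + 150) = -54*(58 + 150) = -54*208 = -11232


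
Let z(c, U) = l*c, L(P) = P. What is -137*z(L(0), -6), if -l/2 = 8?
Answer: 0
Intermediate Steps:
l = -16 (l = -2*8 = -16)
z(c, U) = -16*c
-137*z(L(0), -6) = -(-2192)*0 = -137*0 = 0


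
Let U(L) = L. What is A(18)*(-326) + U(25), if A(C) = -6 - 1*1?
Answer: 2307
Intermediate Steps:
A(C) = -7 (A(C) = -6 - 1 = -7)
A(18)*(-326) + U(25) = -7*(-326) + 25 = 2282 + 25 = 2307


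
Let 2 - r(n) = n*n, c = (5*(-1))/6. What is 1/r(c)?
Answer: 36/47 ≈ 0.76596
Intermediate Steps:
c = -⅚ (c = -5*⅙ = -⅚ ≈ -0.83333)
r(n) = 2 - n² (r(n) = 2 - n*n = 2 - n²)
1/r(c) = 1/(2 - (-⅚)²) = 1/(2 - 1*25/36) = 1/(2 - 25/36) = 1/(47/36) = 36/47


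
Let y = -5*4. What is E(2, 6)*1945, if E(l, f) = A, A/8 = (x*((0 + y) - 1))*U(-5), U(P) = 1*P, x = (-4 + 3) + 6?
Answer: 8169000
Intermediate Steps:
x = 5 (x = -1 + 6 = 5)
y = -20
U(P) = P
A = 4200 (A = 8*((5*((0 - 20) - 1))*(-5)) = 8*((5*(-20 - 1))*(-5)) = 8*((5*(-21))*(-5)) = 8*(-105*(-5)) = 8*525 = 4200)
E(l, f) = 4200
E(2, 6)*1945 = 4200*1945 = 8169000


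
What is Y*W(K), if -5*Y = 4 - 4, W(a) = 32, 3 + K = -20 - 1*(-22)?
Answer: 0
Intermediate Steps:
K = -1 (K = -3 + (-20 - 1*(-22)) = -3 + (-20 + 22) = -3 + 2 = -1)
Y = 0 (Y = -(4 - 4)/5 = -1/5*0 = 0)
Y*W(K) = 0*32 = 0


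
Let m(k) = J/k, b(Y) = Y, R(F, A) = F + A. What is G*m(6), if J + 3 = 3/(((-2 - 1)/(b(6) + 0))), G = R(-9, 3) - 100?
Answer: 159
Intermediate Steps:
R(F, A) = A + F
G = -106 (G = (3 - 9) - 100 = -6 - 100 = -106)
J = -9 (J = -3 + 3/(((-2 - 1)/(6 + 0))) = -3 + 3/((-3/6)) = -3 + 3/((-3*⅙)) = -3 + 3/(-½) = -3 + 3*(-2) = -3 - 6 = -9)
m(k) = -9/k
G*m(6) = -(-954)/6 = -106*(-3/2) = 159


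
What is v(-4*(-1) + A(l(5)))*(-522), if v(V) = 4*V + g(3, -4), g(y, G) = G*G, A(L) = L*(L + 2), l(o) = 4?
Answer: -66816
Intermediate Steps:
A(L) = L*(2 + L)
g(y, G) = G²
v(V) = 16 + 4*V (v(V) = 4*V + (-4)² = 4*V + 16 = 16 + 4*V)
v(-4*(-1) + A(l(5)))*(-522) = (16 + 4*(-4*(-1) + 4*(2 + 4)))*(-522) = (16 + 4*(4 + 4*6))*(-522) = (16 + 4*(4 + 24))*(-522) = (16 + 4*28)*(-522) = (16 + 112)*(-522) = 128*(-522) = -66816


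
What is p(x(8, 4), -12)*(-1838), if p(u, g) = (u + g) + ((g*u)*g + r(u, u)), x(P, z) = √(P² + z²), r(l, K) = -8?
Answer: 36760 - 1066040*√5 ≈ -2.3470e+6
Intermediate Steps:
p(u, g) = -8 + g + u + u*g² (p(u, g) = (u + g) + ((g*u)*g - 8) = (g + u) + (u*g² - 8) = (g + u) + (-8 + u*g²) = -8 + g + u + u*g²)
p(x(8, 4), -12)*(-1838) = (-8 - 12 + √(8² + 4²) + √(8² + 4²)*(-12)²)*(-1838) = (-8 - 12 + √(64 + 16) + √(64 + 16)*144)*(-1838) = (-8 - 12 + √80 + √80*144)*(-1838) = (-8 - 12 + 4*√5 + (4*√5)*144)*(-1838) = (-8 - 12 + 4*√5 + 576*√5)*(-1838) = (-20 + 580*√5)*(-1838) = 36760 - 1066040*√5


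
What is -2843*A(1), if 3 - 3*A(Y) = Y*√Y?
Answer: -5686/3 ≈ -1895.3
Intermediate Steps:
A(Y) = 1 - Y^(3/2)/3 (A(Y) = 1 - Y*√Y/3 = 1 - Y^(3/2)/3)
-2843*A(1) = -2843*(1 - 1^(3/2)/3) = -2843*(1 - ⅓*1) = -2843*(1 - ⅓) = -2843*⅔ = -5686/3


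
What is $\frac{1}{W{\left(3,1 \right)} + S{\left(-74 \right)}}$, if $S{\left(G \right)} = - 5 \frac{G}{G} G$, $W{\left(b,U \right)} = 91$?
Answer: $\frac{1}{461} \approx 0.0021692$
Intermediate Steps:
$S{\left(G \right)} = - 5 G$ ($S{\left(G \right)} = \left(-5\right) 1 G = - 5 G$)
$\frac{1}{W{\left(3,1 \right)} + S{\left(-74 \right)}} = \frac{1}{91 - -370} = \frac{1}{91 + 370} = \frac{1}{461}$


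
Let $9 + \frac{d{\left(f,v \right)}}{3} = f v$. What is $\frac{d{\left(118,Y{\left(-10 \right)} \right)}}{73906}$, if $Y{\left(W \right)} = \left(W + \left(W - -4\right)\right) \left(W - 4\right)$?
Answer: $\frac{79269}{73906} \approx 1.0726$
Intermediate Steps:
$Y{\left(W \right)} = \left(-4 + W\right) \left(4 + 2 W\right)$ ($Y{\left(W \right)} = \left(W + \left(W + 4\right)\right) \left(-4 + W\right) = \left(W + \left(4 + W\right)\right) \left(-4 + W\right) = \left(4 + 2 W\right) \left(-4 + W\right) = \left(-4 + W\right) \left(4 + 2 W\right)$)
$d{\left(f,v \right)} = -27 + 3 f v$
$\frac{d{\left(118,Y{\left(-10 \right)} \right)}}{73906} = \frac{-27 + 3 \cdot 118 \left(-16 - -40 + 2 \left(-10\right)^{2}\right)}{73906} = \left(-27 + 3 \cdot 118 \left(-16 + 40 + 2 \cdot 100\right)\right) \frac{1}{73906} = \left(-27 + 3 \cdot 118 \left(-16 + 40 + 200\right)\right) \frac{1}{73906} = \left(-27 + 3 \cdot 118 \cdot 224\right) \frac{1}{73906} = \left(-27 + 79296\right) \frac{1}{73906} = 79269 \cdot \frac{1}{73906} = \frac{79269}{73906}$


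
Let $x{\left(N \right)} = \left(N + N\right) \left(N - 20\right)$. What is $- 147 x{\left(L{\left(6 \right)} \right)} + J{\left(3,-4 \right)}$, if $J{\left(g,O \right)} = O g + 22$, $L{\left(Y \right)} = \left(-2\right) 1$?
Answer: $-12926$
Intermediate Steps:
$L{\left(Y \right)} = -2$
$x{\left(N \right)} = 2 N \left(-20 + N\right)$
$J{\left(g,O \right)} = 22 + O g$
$- 147 x{\left(L{\left(6 \right)} \right)} + J{\left(3,-4 \right)} = - 147 \cdot 2 \left(-2\right) \left(-20 - 2\right) + \left(22 - 12\right) = - 147 \cdot 2 \left(-2\right) \left(-22\right) + \left(22 - 12\right) = \left(-147\right) 88 + 10 = -12936 + 10 = -12926$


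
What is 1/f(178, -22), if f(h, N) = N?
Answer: -1/22 ≈ -0.045455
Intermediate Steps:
1/f(178, -22) = 1/(-22) = -1/22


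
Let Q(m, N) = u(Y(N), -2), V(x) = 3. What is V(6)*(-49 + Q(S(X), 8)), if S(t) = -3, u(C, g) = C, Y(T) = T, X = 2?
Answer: -123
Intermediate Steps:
Q(m, N) = N
V(6)*(-49 + Q(S(X), 8)) = 3*(-49 + 8) = 3*(-41) = -123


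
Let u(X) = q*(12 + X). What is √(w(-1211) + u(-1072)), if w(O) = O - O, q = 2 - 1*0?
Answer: 2*I*√530 ≈ 46.043*I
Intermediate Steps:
q = 2 (q = 2 + 0 = 2)
u(X) = 24 + 2*X (u(X) = 2*(12 + X) = 24 + 2*X)
w(O) = 0
√(w(-1211) + u(-1072)) = √(0 + (24 + 2*(-1072))) = √(0 + (24 - 2144)) = √(0 - 2120) = √(-2120) = 2*I*√530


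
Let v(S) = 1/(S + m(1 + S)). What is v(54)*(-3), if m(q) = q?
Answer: -3/109 ≈ -0.027523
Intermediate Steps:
v(S) = 1/(1 + 2*S) (v(S) = 1/(S + (1 + S)) = 1/(1 + 2*S))
v(54)*(-3) = -3/(1 + 2*54) = -3/(1 + 108) = -3/109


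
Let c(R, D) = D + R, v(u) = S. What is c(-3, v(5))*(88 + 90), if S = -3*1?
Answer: -1068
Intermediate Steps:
S = -3
v(u) = -3
c(-3, v(5))*(88 + 90) = (-3 - 3)*(88 + 90) = -6*178 = -1068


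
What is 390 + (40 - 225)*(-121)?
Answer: 22775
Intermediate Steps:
390 + (40 - 225)*(-121) = 390 - 185*(-121) = 390 + 22385 = 22775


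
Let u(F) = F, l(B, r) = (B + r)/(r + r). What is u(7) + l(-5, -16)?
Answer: 245/32 ≈ 7.6563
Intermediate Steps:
l(B, r) = (B + r)/(2*r) (l(B, r) = (B + r)/((2*r)) = (B + r)*(1/(2*r)) = (B + r)/(2*r))
u(7) + l(-5, -16) = 7 + (1/2)*(-5 - 16)/(-16) = 7 + (1/2)*(-1/16)*(-21) = 7 + 21/32 = 245/32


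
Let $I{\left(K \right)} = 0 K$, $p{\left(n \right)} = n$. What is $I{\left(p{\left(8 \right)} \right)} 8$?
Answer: $0$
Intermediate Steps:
$I{\left(K \right)} = 0$
$I{\left(p{\left(8 \right)} \right)} 8 = 0 \cdot 8 = 0$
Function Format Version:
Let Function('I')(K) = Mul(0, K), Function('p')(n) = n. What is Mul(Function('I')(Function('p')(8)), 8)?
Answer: 0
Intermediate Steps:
Function('I')(K) = 0
Mul(Function('I')(Function('p')(8)), 8) = Mul(0, 8) = 0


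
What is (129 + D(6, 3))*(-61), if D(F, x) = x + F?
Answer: -8418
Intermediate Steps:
D(F, x) = F + x
(129 + D(6, 3))*(-61) = (129 + (6 + 3))*(-61) = (129 + 9)*(-61) = 138*(-61) = -8418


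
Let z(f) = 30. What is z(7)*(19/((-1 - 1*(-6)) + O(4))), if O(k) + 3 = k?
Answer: 95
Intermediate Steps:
O(k) = -3 + k
z(7)*(19/((-1 - 1*(-6)) + O(4))) = 30*(19/((-1 - 1*(-6)) + (-3 + 4))) = 30*(19/((-1 + 6) + 1)) = 30*(19/(5 + 1)) = 30*(19/6) = 95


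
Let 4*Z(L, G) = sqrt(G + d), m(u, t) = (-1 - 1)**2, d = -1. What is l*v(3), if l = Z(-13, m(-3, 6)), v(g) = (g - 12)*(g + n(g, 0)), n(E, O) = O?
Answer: -27*sqrt(3)/4 ≈ -11.691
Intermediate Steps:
m(u, t) = 4 (m(u, t) = (-2)**2 = 4)
v(g) = g*(-12 + g) (v(g) = (g - 12)*(g + 0) = (-12 + g)*g = g*(-12 + g))
Z(L, G) = sqrt(-1 + G)/4 (Z(L, G) = sqrt(G - 1)/4 = sqrt(-1 + G)/4)
l = sqrt(3)/4 (l = sqrt(-1 + 4)/4 = sqrt(3)/4 ≈ 0.43301)
l*v(3) = (sqrt(3)/4)*(3*(-12 + 3)) = (sqrt(3)/4)*(3*(-9)) = (sqrt(3)/4)*(-27) = -27*sqrt(3)/4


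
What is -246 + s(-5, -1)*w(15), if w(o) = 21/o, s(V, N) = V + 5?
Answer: -246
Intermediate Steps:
s(V, N) = 5 + V
-246 + s(-5, -1)*w(15) = -246 + (5 - 5)*(21/15) = -246 + 0*(21*(1/15)) = -246 + 0*(7/5) = -246 + 0 = -246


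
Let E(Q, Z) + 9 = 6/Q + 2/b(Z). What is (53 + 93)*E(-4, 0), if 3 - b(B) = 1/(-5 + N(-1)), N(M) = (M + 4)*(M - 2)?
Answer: -61831/43 ≈ -1437.9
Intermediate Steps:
N(M) = (-2 + M)*(4 + M) (N(M) = (4 + M)*(-2 + M) = (-2 + M)*(4 + M))
b(B) = 43/14 (b(B) = 3 - 1/(-5 + (-8 + (-1)² + 2*(-1))) = 3 - 1/(-5 + (-8 + 1 - 2)) = 3 - 1/(-5 - 9) = 3 - 1/(-14) = 3 - 1*(-1/14) = 3 + 1/14 = 43/14)
E(Q, Z) = -359/43 + 6/Q (E(Q, Z) = -9 + (6/Q + 2/(43/14)) = -9 + (6/Q + 2*(14/43)) = -9 + (6/Q + 28/43) = -9 + (28/43 + 6/Q) = -359/43 + 6/Q)
(53 + 93)*E(-4, 0) = (53 + 93)*(-359/43 + 6/(-4)) = 146*(-359/43 + 6*(-¼)) = 146*(-359/43 - 3/2) = 146*(-847/86) = -61831/43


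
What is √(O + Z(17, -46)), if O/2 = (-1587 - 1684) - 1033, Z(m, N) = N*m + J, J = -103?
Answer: I*√9493 ≈ 97.432*I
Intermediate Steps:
Z(m, N) = -103 + N*m (Z(m, N) = N*m - 103 = -103 + N*m)
O = -8608 (O = 2*((-1587 - 1684) - 1033) = 2*(-3271 - 1033) = 2*(-4304) = -8608)
√(O + Z(17, -46)) = √(-8608 + (-103 - 46*17)) = √(-8608 + (-103 - 782)) = √(-8608 - 885) = √(-9493) = I*√9493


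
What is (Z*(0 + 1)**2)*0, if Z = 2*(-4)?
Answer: 0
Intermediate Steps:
Z = -8
(Z*(0 + 1)**2)*0 = -8*(0 + 1)**2*0 = -8*1**2*0 = -8*1*0 = -8*0 = 0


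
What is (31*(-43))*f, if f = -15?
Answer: 19995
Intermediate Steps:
(31*(-43))*f = (31*(-43))*(-15) = -1333*(-15) = 19995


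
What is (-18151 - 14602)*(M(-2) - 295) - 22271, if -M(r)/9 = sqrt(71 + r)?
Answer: 9639864 + 294777*sqrt(69) ≈ 1.2088e+7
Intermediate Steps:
M(r) = -9*sqrt(71 + r)
(-18151 - 14602)*(M(-2) - 295) - 22271 = (-18151 - 14602)*(-9*sqrt(71 - 2) - 295) - 22271 = -32753*(-9*sqrt(69) - 295) - 22271 = -32753*(-295 - 9*sqrt(69)) - 22271 = (9662135 + 294777*sqrt(69)) - 22271 = 9639864 + 294777*sqrt(69)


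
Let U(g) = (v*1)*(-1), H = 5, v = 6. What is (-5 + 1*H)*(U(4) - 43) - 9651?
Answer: -9651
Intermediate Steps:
U(g) = -6 (U(g) = (6*1)*(-1) = 6*(-1) = -6)
(-5 + 1*H)*(U(4) - 43) - 9651 = (-5 + 1*5)*(-6 - 43) - 9651 = (-5 + 5)*(-49) - 9651 = 0*(-49) - 9651 = 0 - 9651 = -9651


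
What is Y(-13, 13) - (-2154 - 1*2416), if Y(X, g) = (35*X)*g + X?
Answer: -1358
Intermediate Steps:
Y(X, g) = X + 35*X*g (Y(X, g) = 35*X*g + X = X + 35*X*g)
Y(-13, 13) - (-2154 - 1*2416) = -13*(1 + 35*13) - (-2154 - 1*2416) = -13*(1 + 455) - (-2154 - 2416) = -13*456 - 1*(-4570) = -5928 + 4570 = -1358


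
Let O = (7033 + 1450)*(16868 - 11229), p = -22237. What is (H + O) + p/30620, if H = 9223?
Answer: 1465009590963/30620 ≈ 4.7845e+7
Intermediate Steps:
O = 47835637 (O = 8483*5639 = 47835637)
(H + O) + p/30620 = (9223 + 47835637) - 22237/30620 = 47844860 - 22237*1/30620 = 47844860 - 22237/30620 = 1465009590963/30620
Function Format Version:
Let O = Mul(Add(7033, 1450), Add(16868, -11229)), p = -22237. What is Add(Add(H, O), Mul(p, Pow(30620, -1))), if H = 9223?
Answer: Rational(1465009590963, 30620) ≈ 4.7845e+7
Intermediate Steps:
O = 47835637 (O = Mul(8483, 5639) = 47835637)
Add(Add(H, O), Mul(p, Pow(30620, -1))) = Add(Add(9223, 47835637), Mul(-22237, Pow(30620, -1))) = Add(47844860, Mul(-22237, Rational(1, 30620))) = Add(47844860, Rational(-22237, 30620)) = Rational(1465009590963, 30620)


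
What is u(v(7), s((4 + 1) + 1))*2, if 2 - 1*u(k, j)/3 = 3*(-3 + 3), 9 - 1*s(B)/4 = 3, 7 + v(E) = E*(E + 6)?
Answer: 12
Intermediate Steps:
v(E) = -7 + E*(6 + E) (v(E) = -7 + E*(E + 6) = -7 + E*(6 + E))
s(B) = 24 (s(B) = 36 - 4*3 = 36 - 12 = 24)
u(k, j) = 6 (u(k, j) = 6 - 9*(-3 + 3) = 6 - 9*0 = 6 - 3*0 = 6 + 0 = 6)
u(v(7), s((4 + 1) + 1))*2 = 6*2 = 12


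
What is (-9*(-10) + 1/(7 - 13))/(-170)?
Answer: -539/1020 ≈ -0.52843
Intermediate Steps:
(-9*(-10) + 1/(7 - 13))/(-170) = (90 + 1/(-6))*(-1/170) = (90 - 1/6)*(-1/170) = (539/6)*(-1/170) = -539/1020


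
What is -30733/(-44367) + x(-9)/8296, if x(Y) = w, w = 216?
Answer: 33068030/46008579 ≈ 0.71874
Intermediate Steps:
x(Y) = 216
-30733/(-44367) + x(-9)/8296 = -30733/(-44367) + 216/8296 = -30733*(-1/44367) + 216*(1/8296) = 30733/44367 + 27/1037 = 33068030/46008579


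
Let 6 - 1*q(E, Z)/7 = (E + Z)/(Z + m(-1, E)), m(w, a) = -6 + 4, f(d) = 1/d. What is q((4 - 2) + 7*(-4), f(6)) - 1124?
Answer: -12987/11 ≈ -1180.6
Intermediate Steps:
m(w, a) = -2
q(E, Z) = 42 - 7*(E + Z)/(-2 + Z) (q(E, Z) = 42 - 7*(E + Z)/(Z - 2) = 42 - 7*(E + Z)/(-2 + Z))
q((4 - 2) + 7*(-4), f(6)) - 1124 = 7*(-12 - ((4 - 2) + 7*(-4)) + 5/6)/(-2 + 1/6) - 1124 = 7*(-12 - (2 - 28) + 5*(⅙))/(-2 + ⅙) - 1124 = 7*(-12 - 1*(-26) + ⅚)/(-11/6) - 1124 = 7*(-6/11)*(-12 + 26 + ⅚) - 1124 = 7*(-6/11)*(89/6) - 1124 = -623/11 - 1124 = -12987/11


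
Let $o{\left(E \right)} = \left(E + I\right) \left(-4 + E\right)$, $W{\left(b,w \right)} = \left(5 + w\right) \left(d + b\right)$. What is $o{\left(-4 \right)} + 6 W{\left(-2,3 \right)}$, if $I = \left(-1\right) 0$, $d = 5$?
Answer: $176$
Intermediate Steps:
$I = 0$
$W{\left(b,w \right)} = \left(5 + b\right) \left(5 + w\right)$ ($W{\left(b,w \right)} = \left(5 + w\right) \left(5 + b\right) = \left(5 + b\right) \left(5 + w\right)$)
$o{\left(E \right)} = E \left(-4 + E\right)$ ($o{\left(E \right)} = \left(E + 0\right) \left(-4 + E\right) = E \left(-4 + E\right)$)
$o{\left(-4 \right)} + 6 W{\left(-2,3 \right)} = - 4 \left(-4 - 4\right) + 6 \left(25 + 5 \left(-2\right) + 5 \cdot 3 - 6\right) = \left(-4\right) \left(-8\right) + 6 \left(25 - 10 + 15 - 6\right) = 32 + 6 \cdot 24 = 32 + 144 = 176$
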